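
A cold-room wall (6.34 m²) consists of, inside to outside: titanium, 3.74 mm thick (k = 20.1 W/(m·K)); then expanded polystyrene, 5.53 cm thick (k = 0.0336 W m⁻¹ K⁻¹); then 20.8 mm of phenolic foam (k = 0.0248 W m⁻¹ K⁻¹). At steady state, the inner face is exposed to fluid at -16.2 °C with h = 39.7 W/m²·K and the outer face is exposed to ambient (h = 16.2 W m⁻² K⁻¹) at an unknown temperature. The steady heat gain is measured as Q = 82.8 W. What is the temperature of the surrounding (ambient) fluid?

Sum the resistances:
  R_conv,in = 1/(hA) = 1/(39.7·6.34) = 0.003973 K/W
  R_titanium = L/(kA) = 0.00374/(20.1·6.34) = 2.935×10^-5 K/W
  R_expanded polystyrene = L/(kA) = 0.0553/(0.0336·6.34) = 0.2596 K/W
  R_phenolic foam = L/(kA) = 0.0208/(0.0248·6.34) = 0.1323 K/W
  R_conv,out = 1/(hA) = 1/(16.2·6.34) = 0.009736 K/W
ΣR = 0.4056 K/W
ΔT = Q·ΣR = 82.8 × 0.4056 = 33.58 K
Heat flows inward, so T_out = T_in + ΔT = -16.2 + 33.58 = 17.4 °C

T_out = 17.4 °C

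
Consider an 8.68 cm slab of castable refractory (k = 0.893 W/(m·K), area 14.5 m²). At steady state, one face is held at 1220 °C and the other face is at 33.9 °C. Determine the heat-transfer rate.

Q = 1.77×10^5 W

Q = kA·ΔT/L = 0.893 × 14.5 × |1220 °C − 33.9 °C| / 0.0868 = 1.77×10^5 W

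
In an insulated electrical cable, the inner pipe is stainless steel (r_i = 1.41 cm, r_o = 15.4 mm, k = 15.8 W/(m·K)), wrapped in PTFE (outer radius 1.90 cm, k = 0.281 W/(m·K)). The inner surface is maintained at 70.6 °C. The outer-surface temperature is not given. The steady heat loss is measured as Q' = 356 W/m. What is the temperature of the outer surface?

Sum the resistances:
  R'_stainless steel = ln(0.0154/0.0141)/(2πk) = 0.08819/(2π·15.8) = 8.884×10^-4 m·K/W
  R'_PTFE = ln(0.0190/0.0154)/(2πk) = 0.2101/(2π·0.281) = 0.1190 m·K/W
ΣR = 0.1199 m·K/W
ΔT = Q'·ΣR = 356 × 0.1199 = 42.68 K
Heat flows outward, so T_out = T_in − ΔT = 70.6 − 42.68 = 27.9 °C

T_out = 27.9 °C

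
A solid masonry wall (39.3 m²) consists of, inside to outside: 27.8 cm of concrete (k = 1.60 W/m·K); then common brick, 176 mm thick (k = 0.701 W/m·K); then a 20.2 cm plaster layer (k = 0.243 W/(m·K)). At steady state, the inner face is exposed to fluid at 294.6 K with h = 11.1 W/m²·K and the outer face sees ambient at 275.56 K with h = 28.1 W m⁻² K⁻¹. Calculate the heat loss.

Resistance network (inner→outer):
  R_conv,in = 1/(hA) = 1/(11.1·39.3) = 0.002292 K/W
  R_concrete = L/(kA) = 0.278/(1.60·39.3) = 0.004421 K/W
  R_common brick = L/(kA) = 0.176/(0.701·39.3) = 0.006389 K/W
  R_plaster = L/(kA) = 0.202/(0.243·39.3) = 0.02115 K/W
  R_conv,out = 1/(hA) = 1/(28.1·39.3) = 9.055×10^-4 K/W
ΣR = 0.002292 + 0.004421 + 0.006389 + 0.02115 + 9.055×10^-4 = 0.03516 K/W
Q = ΔT/ΣR = (294.6 K − 275.56 K)/0.03516 = 542 W

Q = 542 W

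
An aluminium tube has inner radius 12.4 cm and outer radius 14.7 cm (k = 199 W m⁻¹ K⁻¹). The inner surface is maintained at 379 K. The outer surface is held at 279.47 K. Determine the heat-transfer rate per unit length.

Q' = 7.31×10^5 W/m

Q' = 2πk·ΔT/ln(r₂/r₁) = 2π × 199 × 99.53 / ln(0.147/0.124) = 7.31×10^5 W/m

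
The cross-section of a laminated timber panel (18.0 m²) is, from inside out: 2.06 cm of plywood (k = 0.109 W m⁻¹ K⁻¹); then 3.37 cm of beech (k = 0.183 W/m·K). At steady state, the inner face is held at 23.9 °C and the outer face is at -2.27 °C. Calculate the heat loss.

Q = 1260 W

Treat each layer as a resistance in series:
  R_plywood = L/(kA) = 0.0206/(0.109·18.0) = 0.01050 K/W
  R_beech = L/(kA) = 0.0337/(0.183·18.0) = 0.01023 K/W
ΣR = 0.01050 + 0.01023 = 0.02073 K/W
Q = ΔT/ΣR = (23.9 °C − -2.27 °C)/0.02073 = 1260 W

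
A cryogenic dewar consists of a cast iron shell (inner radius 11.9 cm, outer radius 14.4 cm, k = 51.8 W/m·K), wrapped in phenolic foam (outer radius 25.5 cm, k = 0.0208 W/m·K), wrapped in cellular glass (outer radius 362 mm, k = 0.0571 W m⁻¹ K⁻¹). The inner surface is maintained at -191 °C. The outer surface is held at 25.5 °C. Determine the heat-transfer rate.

Q = 16.4 W

Resistance network (inner→outer):
  R_cast iron = (1/0.119 − 1/0.144)/(4πk) = 1.459/(4π·51.8) = 0.002241 K/W
  R_phenolic foam = (1/0.144 − 1/0.255)/(4πk) = 3.023/(4π·0.0208) = 11.57 K/W
  R_cellular glass = (1/0.255 − 1/0.362)/(4πk) = 1.159/(4π·0.0571) = 1.615 K/W
ΣR = 0.002241 + 11.57 + 1.615 = 13.19 K/W
Q = ΔT/ΣR = (-191 °C − 25.5 °C)/13.19 = -16.4 W
(Negative Q ⇒ heat flows inward; heat gain = 16.4 W.)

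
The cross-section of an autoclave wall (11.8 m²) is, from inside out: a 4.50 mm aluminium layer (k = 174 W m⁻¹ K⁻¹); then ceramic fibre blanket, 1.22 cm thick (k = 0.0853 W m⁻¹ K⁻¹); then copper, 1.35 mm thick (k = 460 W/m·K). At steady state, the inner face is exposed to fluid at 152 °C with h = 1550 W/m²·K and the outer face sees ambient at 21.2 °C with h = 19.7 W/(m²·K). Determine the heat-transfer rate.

Series thermal resistances, inner to outer:
  R_conv,in = 1/(hA) = 1/(1550·11.8) = 5.467×10^-5 K/W
  R_aluminium = L/(kA) = 0.00450/(174·11.8) = 2.192×10^-6 K/W
  R_ceramic fibre blanket = L/(kA) = 0.0122/(0.0853·11.8) = 0.01212 K/W
  R_copper = L/(kA) = 0.00135/(460·11.8) = 2.487×10^-7 K/W
  R_conv,out = 1/(hA) = 1/(19.7·11.8) = 0.004302 K/W
ΣR = 5.467×10^-5 + 2.192×10^-6 + 0.01212 + 2.487×10^-7 + 0.004302 = 0.01648 K/W
Q = ΔT/ΣR = (152 °C − 21.2 °C)/0.01648 = 7940 W

Q = 7.94 kW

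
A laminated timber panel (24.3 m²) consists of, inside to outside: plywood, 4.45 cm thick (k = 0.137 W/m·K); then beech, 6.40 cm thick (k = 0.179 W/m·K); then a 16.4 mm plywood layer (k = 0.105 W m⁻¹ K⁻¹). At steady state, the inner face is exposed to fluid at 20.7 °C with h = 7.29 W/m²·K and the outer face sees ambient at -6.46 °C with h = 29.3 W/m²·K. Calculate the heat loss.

Q = 654 W

Treat each layer as a resistance in series:
  R_conv,in = 1/(hA) = 1/(7.29·24.3) = 0.005645 K/W
  R_plywood = L/(kA) = 0.0445/(0.137·24.3) = 0.01337 K/W
  R_beech = L/(kA) = 0.0640/(0.179·24.3) = 0.01471 K/W
  R_plywood = L/(kA) = 0.0164/(0.105·24.3) = 0.006428 K/W
  R_conv,out = 1/(hA) = 1/(29.3·24.3) = 0.001405 K/W
ΣR = 0.005645 + 0.01337 + 0.01471 + 0.006428 + 0.001405 = 0.04156 K/W
Q = ΔT/ΣR = (20.7 °C − -6.46 °C)/0.04156 = 654 W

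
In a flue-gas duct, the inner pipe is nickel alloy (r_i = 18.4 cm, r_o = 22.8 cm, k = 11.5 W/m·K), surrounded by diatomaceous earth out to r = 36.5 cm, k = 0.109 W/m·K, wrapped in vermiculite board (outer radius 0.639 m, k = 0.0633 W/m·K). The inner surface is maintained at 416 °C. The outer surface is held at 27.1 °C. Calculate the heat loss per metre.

Series thermal resistances, inner to outer:
  R'_nickel alloy = ln(0.228/0.184)/(2πk) = 0.2144/(2π·11.5) = 0.002967 m·K/W
  R'_diatomaceous earth = ln(0.365/0.228)/(2πk) = 0.4706/(2π·0.109) = 0.6871 m·K/W
  R'_vermiculite board = ln(0.639/0.365)/(2πk) = 0.5600/(2π·0.0633) = 1.408 m·K/W
ΣR = 0.002967 + 0.6871 + 1.408 = 2.098 m·K/W
Q' = ΔT/ΣR = (416 °C − 27.1 °C)/2.098 = 185 W/m

Q' = 185 W/m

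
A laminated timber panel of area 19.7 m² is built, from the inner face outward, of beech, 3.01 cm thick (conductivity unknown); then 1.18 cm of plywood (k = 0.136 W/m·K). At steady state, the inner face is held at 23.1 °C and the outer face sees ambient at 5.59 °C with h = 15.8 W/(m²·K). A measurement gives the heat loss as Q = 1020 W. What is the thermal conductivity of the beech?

ΣR = ΔT/Q = |23.1 − 5.59|/1020 = 0.01717 K/W
Known resistances:
  R_plywood = L/(kA) = 0.0118/(0.136·19.7) = 0.004404 K/W
  R_conv,out = 1/(hA) = 1/(15.8·19.7) = 0.003213 K/W
R_beech = ΣR − ΣR_known = 0.01717 − 0.007617 = 0.009553 K/W
L/(kA) = 0.009553 ⇒ k = 0.0301/(0.009553·19.7) = 0.160 W/m·K

k = 0.160 W/m·K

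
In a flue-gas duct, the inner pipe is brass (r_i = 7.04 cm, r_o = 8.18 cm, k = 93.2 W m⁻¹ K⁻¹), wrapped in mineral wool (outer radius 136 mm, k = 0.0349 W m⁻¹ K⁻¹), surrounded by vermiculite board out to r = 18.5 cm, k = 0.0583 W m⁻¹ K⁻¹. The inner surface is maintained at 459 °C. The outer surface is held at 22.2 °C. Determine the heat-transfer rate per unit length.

Q' = 138 W/m

Series thermal resistances, inner to outer:
  R'_brass = ln(0.0818/0.0704)/(2πk) = 0.1501/(2π·93.2) = 2.563×10^-4 m·K/W
  R'_mineral wool = ln(0.136/0.0818)/(2πk) = 0.5084/(2π·0.0349) = 2.318 m·K/W
  R'_vermiculite board = ln(0.185/0.136)/(2πk) = 0.3077/(2π·0.0583) = 0.8400 m·K/W
ΣR = 2.563×10^-4 + 2.318 + 0.8400 = 3.158 m·K/W
Q' = ΔT/ΣR = (459 °C − 22.2 °C)/3.158 = 138 W/m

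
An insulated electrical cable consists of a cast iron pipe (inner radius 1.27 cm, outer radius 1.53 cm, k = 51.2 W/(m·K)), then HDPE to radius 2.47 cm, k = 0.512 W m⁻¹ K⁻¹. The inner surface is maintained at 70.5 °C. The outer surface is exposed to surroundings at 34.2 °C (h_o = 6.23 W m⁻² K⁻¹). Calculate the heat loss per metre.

Treat each layer as a resistance in series:
  R'_cast iron = ln(0.0153/0.0127)/(2πk) = 0.1863/(2π·51.2) = 5.790×10^-4 m·K/W
  R'_HDPE = ln(0.0247/0.0153)/(2πk) = 0.4790/(2π·0.512) = 0.1489 m·K/W
  R'_conv,out = 1/(2πr h) = 1/(2π·0.0247·6.23) = 1.034 m·K/W
ΣR = 5.790×10^-4 + 0.1489 + 1.034 = 1.183 m·K/W
Q' = ΔT/ΣR = (70.5 °C − 34.2 °C)/1.183 = 30.7 W/m

Q' = 30.7 W/m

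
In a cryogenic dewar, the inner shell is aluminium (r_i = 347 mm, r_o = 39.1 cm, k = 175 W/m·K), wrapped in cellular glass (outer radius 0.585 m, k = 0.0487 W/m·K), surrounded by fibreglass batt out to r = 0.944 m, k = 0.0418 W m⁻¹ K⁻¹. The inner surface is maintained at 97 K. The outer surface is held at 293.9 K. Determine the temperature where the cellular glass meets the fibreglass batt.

Resistance network (inner→outer):
  R_aluminium = (1/0.347 − 1/0.391)/(4πk) = 0.3243/(4π·175) = 1.475×10^-4 K/W
  R_cellular glass = (1/0.391 − 1/0.585)/(4πk) = 0.8481/(4π·0.0487) = 1.386 K/W
  R_fibreglass batt = (1/0.585 − 1/0.944)/(4πk) = 0.6501/(4π·0.0418) = 1.238 K/W
ΣR = 1.475×10^-4 + 1.386 + 1.238 = 2.624 K/W
Q = ΔT/ΣR = (97 K − 293.9 K)/2.624 = -75.04 W
From the inner boundary to the cellular glass/fibreglass batt interface, ΣR_partial = 1.386 K/W.
T_interface = T_in − Q·ΣR_partial = 97 K − (-75.04)(1.386) = 201.0 K

T = 201.0 K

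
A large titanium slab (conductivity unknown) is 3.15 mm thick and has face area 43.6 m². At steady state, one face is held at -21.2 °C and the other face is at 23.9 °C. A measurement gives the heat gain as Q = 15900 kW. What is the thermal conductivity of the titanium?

k = 25.5 W/m·K

ΣR = ΔT/Q = |-21.2 − 23.9|/1.59×10^7 = 2.836×10^-6 K/W
L/(kA) = 2.836×10^-6 ⇒ k = 0.00315/(2.836×10^-6·43.6) = 25.5 W/m·K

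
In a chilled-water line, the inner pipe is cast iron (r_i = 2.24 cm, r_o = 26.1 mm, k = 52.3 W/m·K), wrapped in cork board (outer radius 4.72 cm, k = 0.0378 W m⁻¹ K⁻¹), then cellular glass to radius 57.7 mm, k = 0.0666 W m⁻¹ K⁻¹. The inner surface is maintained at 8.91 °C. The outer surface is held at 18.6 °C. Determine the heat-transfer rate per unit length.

Series thermal resistances, inner to outer:
  R'_cast iron = ln(0.0261/0.0224)/(2πk) = 0.1529/(2π·52.3) = 4.652×10^-4 m·K/W
  R'_cork board = ln(0.0472/0.0261)/(2πk) = 0.5925/(2π·0.0378) = 2.495 m·K/W
  R'_cellular glass = ln(0.0577/0.0472)/(2πk) = 0.2009/(2π·0.0666) = 0.4800 m·K/W
ΣR = 4.652×10^-4 + 2.495 + 0.4800 = 2.975 m·K/W
Q' = ΔT/ΣR = (8.91 °C − 18.6 °C)/2.975 = -3.26 W/m
(Negative Q' ⇒ heat flows inward; heat gain = 3.26 W/m.)

Q' = 3.26 W/m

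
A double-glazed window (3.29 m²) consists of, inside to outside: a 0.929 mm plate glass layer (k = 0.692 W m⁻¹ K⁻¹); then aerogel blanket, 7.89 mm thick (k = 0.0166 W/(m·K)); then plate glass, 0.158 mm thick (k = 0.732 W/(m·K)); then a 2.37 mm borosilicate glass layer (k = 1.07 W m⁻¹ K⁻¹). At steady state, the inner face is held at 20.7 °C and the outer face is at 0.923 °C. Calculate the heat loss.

Resistance network (inner→outer):
  R_plate glass = L/(kA) = 9.29×10^-4/(0.692·3.29) = 4.081×10^-4 K/W
  R_aerogel blanket = L/(kA) = 0.00789/(0.0166·3.29) = 0.1445 K/W
  R_plate glass = L/(kA) = 1.58×10^-4/(0.732·3.29) = 6.561×10^-5 K/W
  R_borosilicate glass = L/(kA) = 0.00237/(1.07·3.29) = 6.732×10^-4 K/W
ΣR = 4.081×10^-4 + 0.1445 + 6.561×10^-5 + 6.732×10^-4 = 0.1456 K/W
Q = ΔT/ΣR = (20.7 °C − 0.923 °C)/0.1456 = 136 W

Q = 136 W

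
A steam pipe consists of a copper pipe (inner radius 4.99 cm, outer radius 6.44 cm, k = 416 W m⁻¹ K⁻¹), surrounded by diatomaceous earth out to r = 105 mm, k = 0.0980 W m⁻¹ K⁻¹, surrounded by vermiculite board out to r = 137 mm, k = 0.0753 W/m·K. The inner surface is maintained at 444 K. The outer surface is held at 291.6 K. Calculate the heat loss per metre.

Treat each layer as a resistance in series:
  R'_copper = ln(0.0644/0.0499)/(2πk) = 0.2551/(2π·416) = 9.759×10^-5 m·K/W
  R'_diatomaceous earth = ln(0.105/0.0644)/(2πk) = 0.4888/(2π·0.0980) = 0.7939 m·K/W
  R'_vermiculite board = ln(0.137/0.105)/(2πk) = 0.2660/(2π·0.0753) = 0.5623 m·K/W
ΣR = 9.759×10^-5 + 0.7939 + 0.5623 = 1.356 m·K/W
Q' = ΔT/ΣR = (444 K − 291.6 K)/1.356 = 112 W/m

Q' = 112 W/m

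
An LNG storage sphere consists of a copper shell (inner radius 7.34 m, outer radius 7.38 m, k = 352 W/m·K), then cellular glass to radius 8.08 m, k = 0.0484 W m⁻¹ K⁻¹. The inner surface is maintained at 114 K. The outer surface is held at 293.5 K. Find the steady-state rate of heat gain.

Resistance network (inner→outer):
  R_copper = (1/7.34 − 1/7.38)/(4πk) = 7.384×10^-4/(4π·352) = 1.669×10^-7 K/W
  R_cellular glass = (1/7.38 − 1/8.08)/(4πk) = 0.01174/(4π·0.0484) = 0.01930 K/W
ΣR = 1.669×10^-7 + 0.01930 = 0.01930 K/W
Q = ΔT/ΣR = (114 K − 293.5 K)/0.01930 = -9300 W
(Negative Q ⇒ heat flows inward; heat gain = 9300 W.)

Q = 9300 W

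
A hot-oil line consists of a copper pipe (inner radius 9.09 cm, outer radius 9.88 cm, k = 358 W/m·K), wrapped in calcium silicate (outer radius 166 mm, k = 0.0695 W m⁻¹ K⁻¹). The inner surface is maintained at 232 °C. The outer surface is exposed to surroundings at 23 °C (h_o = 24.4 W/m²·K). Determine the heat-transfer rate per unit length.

Q' = 170 W/m

Resistance network (inner→outer):
  R'_copper = ln(0.0988/0.0909)/(2πk) = 0.08334/(2π·358) = 3.705×10^-5 m·K/W
  R'_calcium silicate = ln(0.166/0.0988)/(2πk) = 0.5189/(2π·0.0695) = 1.188 m·K/W
  R'_conv,out = 1/(2πr h) = 1/(2π·0.166·24.4) = 0.03929 m·K/W
ΣR = 3.705×10^-5 + 1.188 + 0.03929 = 1.227 m·K/W
Q' = ΔT/ΣR = (232 °C − 23 °C)/1.227 = 170 W/m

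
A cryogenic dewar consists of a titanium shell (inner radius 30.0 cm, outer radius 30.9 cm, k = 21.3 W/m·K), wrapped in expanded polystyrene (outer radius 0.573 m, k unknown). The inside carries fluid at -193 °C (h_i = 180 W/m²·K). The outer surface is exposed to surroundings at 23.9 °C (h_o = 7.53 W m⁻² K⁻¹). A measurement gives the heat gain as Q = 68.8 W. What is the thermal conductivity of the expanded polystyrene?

k = 0.0381 W/m·K

ΣR = ΔT/Q = |-193 − 23.9|/68.8 = 3.153 K/W
Known resistances:
  R_conv,in = 1/(4πr²h) = 1/(4π·0.300²·180) = 0.004912 K/W
  R_titanium = (1/0.300 − 1/0.309)/(4πk) = 0.09709/(4π·21.3) = 3.627×10^-4 K/W
  R_conv,out = 1/(4πr²h) = 1/(4π·0.573²·7.53) = 0.03219 K/W
R_expanded polystyrene = ΣR − ΣR_known = 3.153 − 0.03746 = 3.116 K/W
(1/r₁−1/r₂)/(4πk) = 3.116 ⇒ k = 1.491/(4π·3.116) = 0.0381 W/m·K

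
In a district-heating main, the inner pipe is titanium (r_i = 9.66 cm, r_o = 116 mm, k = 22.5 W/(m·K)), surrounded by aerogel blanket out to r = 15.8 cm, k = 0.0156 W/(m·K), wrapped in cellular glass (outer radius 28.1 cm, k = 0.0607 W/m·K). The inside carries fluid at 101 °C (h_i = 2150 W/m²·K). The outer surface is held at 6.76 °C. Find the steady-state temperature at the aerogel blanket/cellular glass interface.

Series thermal resistances, inner to outer:
  R'_conv,in = 1/(2πr h) = 1/(2π·0.0966·2150) = 7.663×10^-4 m·K/W
  R'_titanium = ln(0.116/0.0966)/(2πk) = 0.1830/(2π·22.5) = 0.001295 m·K/W
  R'_aerogel blanket = ln(0.158/0.116)/(2πk) = 0.3090/(2π·0.0156) = 3.153 m·K/W
  R'_cellular glass = ln(0.281/0.158)/(2πk) = 0.5758/(2π·0.0607) = 1.510 m·K/W
ΣR = 7.663×10^-4 + 0.001295 + 3.153 + 1.510 = 4.665 m·K/W
Q' = ΔT/ΣR = (101 °C − 6.76 °C)/4.665 = 20.20 W/m
From the inner boundary to the aerogel blanket/cellular glass interface, ΣR_partial = 3.155 m·K/W.
T_interface = T_in − Q'·ΣR_partial = 101 °C − (20.20)(3.155) = 37.3 °C

T = 37.3 °C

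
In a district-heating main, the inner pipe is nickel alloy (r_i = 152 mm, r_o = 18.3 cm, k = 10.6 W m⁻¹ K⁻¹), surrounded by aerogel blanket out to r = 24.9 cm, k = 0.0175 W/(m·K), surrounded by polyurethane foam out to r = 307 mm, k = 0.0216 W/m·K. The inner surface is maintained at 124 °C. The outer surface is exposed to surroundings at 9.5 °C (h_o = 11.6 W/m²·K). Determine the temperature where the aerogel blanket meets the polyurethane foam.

T = 50.9 °C

Resistance network (inner→outer):
  R'_nickel alloy = ln(0.183/0.152)/(2πk) = 0.1856/(2π·10.6) = 0.002787 m·K/W
  R'_aerogel blanket = ln(0.249/0.183)/(2πk) = 0.3080/(2π·0.0175) = 2.801 m·K/W
  R'_polyurethane foam = ln(0.307/0.249)/(2πk) = 0.2094/(2π·0.0216) = 1.543 m·K/W
  R'_conv,out = 1/(2πr h) = 1/(2π·0.307·11.6) = 0.04469 m·K/W
ΣR = 0.002787 + 2.801 + 1.543 + 0.04469 = 4.391 m·K/W
Q' = ΔT/ΣR = (124 °C − 9.5 °C)/4.391 = 26.08 W/m
From the inner boundary to the aerogel blanket/polyurethane foam interface, ΣR_partial = 2.804 m·K/W.
T_interface = T_in − Q'·ΣR_partial = 124 °C − (26.08)(2.804) = 50.9 °C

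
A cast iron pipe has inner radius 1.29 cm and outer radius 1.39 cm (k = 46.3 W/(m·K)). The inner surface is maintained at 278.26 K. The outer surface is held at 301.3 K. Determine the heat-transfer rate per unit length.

Q' = 89800 W/m

Q' = 2πk·ΔT/ln(r₂/r₁) = 2π × 46.3 × 23.04 / ln(0.0139/0.0129) = 89800 W/m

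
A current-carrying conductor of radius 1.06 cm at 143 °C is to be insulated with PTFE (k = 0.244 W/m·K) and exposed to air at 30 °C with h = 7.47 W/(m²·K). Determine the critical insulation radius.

For a cylinder, r_cr = k_ins/h = 0.244/7.47 = 0.0327 m = 3.27 cm

r_cr = 3.27 cm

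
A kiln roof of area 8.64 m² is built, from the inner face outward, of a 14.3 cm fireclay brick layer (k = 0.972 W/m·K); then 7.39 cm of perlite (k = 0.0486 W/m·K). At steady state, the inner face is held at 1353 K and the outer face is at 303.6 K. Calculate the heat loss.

Treat each layer as a resistance in series:
  R_fireclay brick = L/(kA) = 0.143/(0.972·8.64) = 0.01703 K/W
  R_perlite = L/(kA) = 0.0739/(0.0486·8.64) = 0.1760 K/W
ΣR = 0.01703 + 0.1760 = 0.1930 K/W
Q = ΔT/ΣR = (1353 K − 303.6 K)/0.1930 = 5440 W

Q = 5.44 kW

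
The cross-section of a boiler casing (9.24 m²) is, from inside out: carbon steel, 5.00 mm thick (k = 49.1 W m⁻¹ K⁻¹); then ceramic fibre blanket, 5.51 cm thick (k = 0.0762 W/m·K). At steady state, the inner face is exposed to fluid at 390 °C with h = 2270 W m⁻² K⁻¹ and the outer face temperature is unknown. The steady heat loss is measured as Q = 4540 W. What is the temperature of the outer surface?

Series resistances:
  R_conv,in = 1/(hA) = 1/(2270·9.24) = 4.768×10^-5 K/W
  R_carbon steel = L/(kA) = 0.00500/(49.1·9.24) = 1.102×10^-5 K/W
  R_ceramic fibre blanket = L/(kA) = 0.0551/(0.0762·9.24) = 0.07826 K/W
ΣR = 0.07832 K/W
ΔT = Q·ΣR = 4540 × 0.07832 = 355.6 K
Heat flows outward, so T_out = T_in − ΔT = 390 − 355.6 = 34.4 °C

T_out = 34.4 °C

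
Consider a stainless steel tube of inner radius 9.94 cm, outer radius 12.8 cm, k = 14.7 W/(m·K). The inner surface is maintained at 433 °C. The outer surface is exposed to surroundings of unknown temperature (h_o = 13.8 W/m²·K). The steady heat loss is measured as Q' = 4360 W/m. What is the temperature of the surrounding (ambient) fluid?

T_out = 28.2 °C

Series resistances:
  R'_stainless steel = ln(0.128/0.0994)/(2πk) = 0.2529/(2π·14.7) = 0.002738 m·K/W
  R'_conv,out = 1/(2πr h) = 1/(2π·0.128·13.8) = 0.09010 m·K/W
ΣR = 0.09284 m·K/W
ΔT = Q'·ΣR = 4360 × 0.09284 = 404.8 K
Heat flows outward, so T_out = T_in − ΔT = 433 − 404.8 = 28.2 °C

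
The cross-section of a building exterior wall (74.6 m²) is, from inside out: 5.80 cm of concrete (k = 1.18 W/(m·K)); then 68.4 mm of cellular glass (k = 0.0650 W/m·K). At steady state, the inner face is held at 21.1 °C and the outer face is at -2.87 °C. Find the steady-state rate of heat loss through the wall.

Q = 1620 W

Treat each layer as a resistance in series:
  R_concrete = L/(kA) = 0.0580/(1.18·74.6) = 6.589×10^-4 K/W
  R_cellular glass = L/(kA) = 0.0684/(0.0650·74.6) = 0.01411 K/W
ΣR = 6.589×10^-4 + 0.01411 = 0.01477 K/W
Q = ΔT/ΣR = (21.1 °C − -2.87 °C)/0.01477 = 1620 W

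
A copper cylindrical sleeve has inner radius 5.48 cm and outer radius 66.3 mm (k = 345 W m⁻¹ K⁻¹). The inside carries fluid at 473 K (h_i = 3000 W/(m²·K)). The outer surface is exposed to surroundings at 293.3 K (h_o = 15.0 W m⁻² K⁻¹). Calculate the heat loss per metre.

Q' = 1120 W/m

Series thermal resistances, inner to outer:
  R'_conv,in = 1/(2πr h) = 1/(2π·0.0548·3000) = 9.681×10^-4 m·K/W
  R'_copper = ln(0.0663/0.0548)/(2πk) = 0.1905/(2π·345) = 8.788×10^-5 m·K/W
  R'_conv,out = 1/(2πr h) = 1/(2π·0.0663·15.0) = 0.1600 m·K/W
ΣR = 9.681×10^-4 + 8.788×10^-5 + 0.1600 = 0.1611 m·K/W
Q' = ΔT/ΣR = (473 K − 293.3 K)/0.1611 = 1120 W/m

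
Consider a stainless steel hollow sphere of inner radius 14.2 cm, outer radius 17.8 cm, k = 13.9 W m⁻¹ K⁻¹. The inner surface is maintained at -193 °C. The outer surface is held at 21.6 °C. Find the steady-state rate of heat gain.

Q = 26300 W

Q = 4πk·ΔT/(1/r₁ − 1/r₂) = 4π × 13.9 × 214.6 / (1/0.142 − 1/0.178) = 26300 W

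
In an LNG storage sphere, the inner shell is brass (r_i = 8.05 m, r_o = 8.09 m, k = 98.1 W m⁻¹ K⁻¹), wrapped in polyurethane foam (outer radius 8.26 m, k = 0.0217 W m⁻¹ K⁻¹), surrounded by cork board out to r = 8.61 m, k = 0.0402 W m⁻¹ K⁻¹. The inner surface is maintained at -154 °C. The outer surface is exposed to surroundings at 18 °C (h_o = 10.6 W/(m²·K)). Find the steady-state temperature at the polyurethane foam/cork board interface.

Series thermal resistances, inner to outer:
  R_brass = (1/8.05 − 1/8.09)/(4πk) = 6.142×10^-4/(4π·98.1) = 4.982×10^-7 K/W
  R_polyurethane foam = (1/8.09 − 1/8.26)/(4πk) = 0.002544/(4π·0.0217) = 0.009329 K/W
  R_cork board = (1/8.26 − 1/8.61)/(4πk) = 0.004921/(4π·0.0402) = 0.009742 K/W
  R_conv,out = 1/(4πr²h) = 1/(4π·8.61²·10.6) = 1.013×10^-4 K/W
ΣR = 4.982×10^-7 + 0.009329 + 0.009742 + 1.013×10^-4 = 0.01917 K/W
Q = ΔT/ΣR = (-154 °C − 18 °C)/0.01917 = -8972 W
From the inner boundary to the polyurethane foam/cork board interface, ΣR_partial = 0.009329 K/W.
T_interface = T_in − Q·ΣR_partial = -154 °C − (-8972)(0.009329) = -70.3 °C

T = -70.3 °C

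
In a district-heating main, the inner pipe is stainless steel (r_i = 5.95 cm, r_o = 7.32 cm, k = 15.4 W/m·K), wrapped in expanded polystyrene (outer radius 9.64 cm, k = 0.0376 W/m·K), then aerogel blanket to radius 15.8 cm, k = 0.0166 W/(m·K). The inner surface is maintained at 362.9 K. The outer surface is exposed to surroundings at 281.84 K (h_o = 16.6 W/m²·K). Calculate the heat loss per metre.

Resistance network (inner→outer):
  R'_stainless steel = ln(0.0732/0.0595)/(2πk) = 0.2072/(2π·15.4) = 0.002142 m·K/W
  R'_expanded polystyrene = ln(0.0964/0.0732)/(2πk) = 0.2753/(2π·0.0376) = 1.165 m·K/W
  R'_aerogel blanket = ln(0.158/0.0964)/(2πk) = 0.4941/(2π·0.0166) = 4.737 m·K/W
  R'_conv,out = 1/(2πr h) = 1/(2π·0.158·16.6) = 0.06068 m·K/W
ΣR = 0.002142 + 1.165 + 4.737 + 0.06068 = 5.965 m·K/W
Q' = ΔT/ΣR = (362.9 K − 281.84 K)/5.965 = 13.6 W/m

Q' = 13.6 W/m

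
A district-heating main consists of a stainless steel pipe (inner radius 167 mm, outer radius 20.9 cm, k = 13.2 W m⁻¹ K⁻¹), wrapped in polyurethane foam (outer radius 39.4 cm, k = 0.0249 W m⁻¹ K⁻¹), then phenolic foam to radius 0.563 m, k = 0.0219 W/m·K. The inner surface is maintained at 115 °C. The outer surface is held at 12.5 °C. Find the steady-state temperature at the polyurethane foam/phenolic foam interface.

T = 52.5 °C

Series thermal resistances, inner to outer:
  R'_stainless steel = ln(0.209/0.167)/(2πk) = 0.2243/(2π·13.2) = 0.002705 m·K/W
  R'_polyurethane foam = ln(0.394/0.209)/(2πk) = 0.6340/(2π·0.0249) = 4.052 m·K/W
  R'_phenolic foam = ln(0.563/0.394)/(2πk) = 0.3569/(2π·0.0219) = 2.594 m·K/W
ΣR = 0.002705 + 4.052 + 2.594 = 6.649 m·K/W
Q' = ΔT/ΣR = (115 °C − 12.5 °C)/6.649 = 15.42 W/m
From the inner boundary to the polyurethane foam/phenolic foam interface, ΣR_partial = 4.055 m·K/W.
T_interface = T_in − Q'·ΣR_partial = 115 °C − (15.42)(4.055) = 52.5 °C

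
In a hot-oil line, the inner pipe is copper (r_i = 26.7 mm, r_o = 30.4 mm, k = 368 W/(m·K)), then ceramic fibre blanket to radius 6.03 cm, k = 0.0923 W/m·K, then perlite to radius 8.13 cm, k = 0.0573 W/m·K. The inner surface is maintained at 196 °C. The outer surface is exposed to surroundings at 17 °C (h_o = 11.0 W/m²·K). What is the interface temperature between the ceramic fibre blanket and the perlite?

Series thermal resistances, inner to outer:
  R'_copper = ln(0.0304/0.0267)/(2πk) = 0.1298/(2π·368) = 5.613×10^-5 m·K/W
  R'_ceramic fibre blanket = ln(0.0603/0.0304)/(2πk) = 0.6849/(2π·0.0923) = 1.181 m·K/W
  R'_perlite = ln(0.0813/0.0603)/(2πk) = 0.2988/(2π·0.0573) = 0.8300 m·K/W
  R'_conv,out = 1/(2πr h) = 1/(2π·0.0813·11.0) = 0.1780 m·K/W
ΣR = 5.613×10^-5 + 1.181 + 0.8300 + 0.1780 = 2.189 m·K/W
Q' = ΔT/ΣR = (196 °C − 17 °C)/2.189 = 81.77 W/m
From the inner boundary to the ceramic fibre blanket/perlite interface, ΣR_partial = 1.181 m·K/W.
T_interface = T_in − Q'·ΣR_partial = 196 °C − (81.77)(1.181) = 99.4 °C

T = 99.4 °C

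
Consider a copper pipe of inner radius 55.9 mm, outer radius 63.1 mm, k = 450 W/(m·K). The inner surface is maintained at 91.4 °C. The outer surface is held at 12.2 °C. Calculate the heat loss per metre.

Q' = 1.85×10^6 W/m

Q' = 2πk·ΔT/ln(r₂/r₁) = 2π × 450 × 79.2 / ln(0.0631/0.0559) = 1.85×10^6 W/m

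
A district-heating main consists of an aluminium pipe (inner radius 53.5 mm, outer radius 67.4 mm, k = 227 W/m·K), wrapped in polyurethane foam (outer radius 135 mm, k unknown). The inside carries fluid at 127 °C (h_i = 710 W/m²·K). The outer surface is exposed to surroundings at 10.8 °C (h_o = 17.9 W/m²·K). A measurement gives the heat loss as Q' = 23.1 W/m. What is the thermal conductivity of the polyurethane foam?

ΣR = ΔT/Q' = |127 − 10.8|/23.1 = 5.030 m·K/W
Known resistances:
  R'_conv,in = 1/(2πr h) = 1/(2π·0.0535·710) = 0.004190 m·K/W
  R'_aluminium = ln(0.0674/0.0535)/(2πk) = 0.2310/(2π·227) = 1.619×10^-4 m·K/W
  R'_conv,out = 1/(2πr h) = 1/(2π·0.135·17.9) = 0.06586 m·K/W
R_polyurethane foam = ΣR − ΣR_known = 5.030 − 0.07021 = 4.960 m·K/W
ln(r₂/r₁)/(2πk) = 4.960 ⇒ k = 0.6946/(2π·4.960) = 0.0223 W/m·K

k = 0.0223 W/m·K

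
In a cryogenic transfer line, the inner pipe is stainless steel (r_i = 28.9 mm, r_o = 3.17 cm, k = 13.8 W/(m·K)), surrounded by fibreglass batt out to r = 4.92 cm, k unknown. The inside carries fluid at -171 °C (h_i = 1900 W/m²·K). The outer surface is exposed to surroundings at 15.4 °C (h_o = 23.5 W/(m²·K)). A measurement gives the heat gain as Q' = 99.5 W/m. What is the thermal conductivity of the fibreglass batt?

ΣR = ΔT/Q' = |-171 − 15.4|/99.5 = 1.873 m·K/W
Known resistances:
  R'_conv,in = 1/(2πr h) = 1/(2π·0.0289·1900) = 0.002898 m·K/W
  R'_stainless steel = ln(0.0317/0.0289)/(2πk) = 0.09248/(2π·13.8) = 0.001067 m·K/W
  R'_conv,out = 1/(2πr h) = 1/(2π·0.0492·23.5) = 0.1377 m·K/W
R_fibreglass batt = ΣR − ΣR_known = 1.873 − 0.1417 = 1.731 m·K/W
ln(r₂/r₁)/(2πk) = 1.731 ⇒ k = 0.4396/(2π·1.731) = 0.0404 W/m·K

k = 0.0404 W/m·K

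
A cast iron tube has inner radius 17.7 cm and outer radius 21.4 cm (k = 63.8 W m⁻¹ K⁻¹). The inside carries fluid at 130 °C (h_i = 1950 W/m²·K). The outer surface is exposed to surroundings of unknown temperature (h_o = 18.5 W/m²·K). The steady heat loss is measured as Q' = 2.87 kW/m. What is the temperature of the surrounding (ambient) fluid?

Series resistances:
  R'_conv,in = 1/(2πr h) = 1/(2π·0.177·1950) = 4.611×10^-4 m·K/W
  R'_cast iron = ln(0.214/0.177)/(2πk) = 0.1898/(2π·63.8) = 4.735×10^-4 m·K/W
  R'_conv,out = 1/(2πr h) = 1/(2π·0.214·18.5) = 0.04020 m·K/W
ΣR = 0.04114 m·K/W
ΔT = Q'·ΣR = 2870 × 0.04114 = 118.1 K
Heat flows outward, so T_out = T_in − ΔT = 130 − 118.1 = 11.9 °C

T_out = 11.9 °C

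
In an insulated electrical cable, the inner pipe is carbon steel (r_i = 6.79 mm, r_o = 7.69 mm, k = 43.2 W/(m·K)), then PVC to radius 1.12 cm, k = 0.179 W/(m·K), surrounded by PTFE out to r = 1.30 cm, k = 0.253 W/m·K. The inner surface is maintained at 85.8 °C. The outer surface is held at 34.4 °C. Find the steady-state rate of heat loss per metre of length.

Q' = 120 W/m

Treat each layer as a resistance in series:
  R'_carbon steel = ln(0.00769/0.00679)/(2πk) = 0.1245/(2π·43.2) = 4.586×10^-4 m·K/W
  R'_PVC = ln(0.0112/0.00769)/(2πk) = 0.3760/(2π·0.179) = 0.3343 m·K/W
  R'_PTFE = ln(0.0130/0.0112)/(2πk) = 0.1490/(2π·0.253) = 0.09375 m·K/W
ΣR = 4.586×10^-4 + 0.3343 + 0.09375 = 0.4285 m·K/W
Q' = ΔT/ΣR = (85.8 °C − 34.4 °C)/0.4285 = 120 W/m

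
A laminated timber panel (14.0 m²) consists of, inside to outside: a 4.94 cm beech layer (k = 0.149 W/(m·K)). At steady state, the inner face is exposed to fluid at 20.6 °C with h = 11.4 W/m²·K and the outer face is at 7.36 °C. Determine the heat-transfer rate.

Q = 442 W

Treat each layer as a resistance in series:
  R_conv,in = 1/(hA) = 1/(11.4·14.0) = 0.006266 K/W
  R_beech = L/(kA) = 0.0494/(0.149·14.0) = 0.02368 K/W
ΣR = 0.006266 + 0.02368 = 0.02995 K/W
Q = ΔT/ΣR = (20.6 °C − 7.36 °C)/0.02995 = 442 W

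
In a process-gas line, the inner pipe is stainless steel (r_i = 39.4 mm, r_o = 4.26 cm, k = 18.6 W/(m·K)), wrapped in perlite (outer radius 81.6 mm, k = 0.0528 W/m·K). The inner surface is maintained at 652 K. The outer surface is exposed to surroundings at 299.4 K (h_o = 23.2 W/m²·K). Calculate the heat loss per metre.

Q' = 173 W/m

Resistance network (inner→outer):
  R'_stainless steel = ln(0.0426/0.0394)/(2πk) = 0.07809/(2π·18.6) = 6.682×10^-4 m·K/W
  R'_perlite = ln(0.0816/0.0426)/(2πk) = 0.6500/(2π·0.0528) = 1.959 m·K/W
  R'_conv,out = 1/(2πr h) = 1/(2π·0.0816·23.2) = 0.08407 m·K/W
ΣR = 6.682×10^-4 + 1.959 + 0.08407 = 2.044 m·K/W
Q' = ΔT/ΣR = (652 K − 299.4 K)/2.044 = 173 W/m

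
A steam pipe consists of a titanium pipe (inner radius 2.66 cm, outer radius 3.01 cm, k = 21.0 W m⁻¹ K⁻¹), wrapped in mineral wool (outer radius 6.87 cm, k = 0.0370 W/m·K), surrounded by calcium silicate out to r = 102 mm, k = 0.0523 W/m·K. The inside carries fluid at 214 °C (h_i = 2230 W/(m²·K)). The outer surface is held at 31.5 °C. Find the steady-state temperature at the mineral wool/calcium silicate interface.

Treat each layer as a resistance in series:
  R'_conv,in = 1/(2πr h) = 1/(2π·0.0266·2230) = 0.002683 m·K/W
  R'_titanium = ln(0.0301/0.0266)/(2πk) = 0.1236/(2π·21.0) = 9.368×10^-4 m·K/W
  R'_mineral wool = ln(0.0687/0.0301)/(2πk) = 0.8252/(2π·0.0370) = 3.550 m·K/W
  R'_calcium silicate = ln(0.102/0.0687)/(2πk) = 0.3952/(2π·0.0523) = 1.203 m·K/W
ΣR = 0.002683 + 9.368×10^-4 + 3.550 + 1.203 = 4.757 m·K/W
Q' = ΔT/ΣR = (214 °C − 31.5 °C)/4.757 = 38.36 W/m
From the inner boundary to the mineral wool/calcium silicate interface, ΣR_partial = 3.554 m·K/W.
T_interface = T_in − Q'·ΣR_partial = 214 °C − (38.36)(3.554) = 77.7 °C

T = 77.7 °C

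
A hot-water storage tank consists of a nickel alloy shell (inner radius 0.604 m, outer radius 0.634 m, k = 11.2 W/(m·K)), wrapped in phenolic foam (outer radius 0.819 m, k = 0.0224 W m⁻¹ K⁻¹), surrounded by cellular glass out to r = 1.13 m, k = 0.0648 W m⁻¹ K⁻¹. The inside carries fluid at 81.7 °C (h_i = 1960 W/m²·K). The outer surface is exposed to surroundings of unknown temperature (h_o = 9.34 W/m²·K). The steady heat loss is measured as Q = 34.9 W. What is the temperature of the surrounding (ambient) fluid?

T_out = 22.9 °C

Sum the resistances:
  R_conv,in = 1/(4πr²h) = 1/(4π·0.604²·1960) = 1.113×10^-4 K/W
  R_nickel alloy = (1/0.604 − 1/0.634)/(4πk) = 0.07834/(4π·11.2) = 5.566×10^-4 K/W
  R_phenolic foam = (1/0.634 − 1/0.819)/(4πk) = 0.3563/(4π·0.0224) = 1.266 K/W
  R_cellular glass = (1/0.819 − 1/1.13)/(4πk) = 0.3360/(4π·0.0648) = 0.4127 K/W
  R_conv,out = 1/(4πr²h) = 1/(4π·1.13²·9.34) = 0.006672 K/W
ΣR = 1.686 K/W
ΔT = Q·ΣR = 34.9 × 1.686 = 58.84 K
Heat flows outward, so T_out = T_in − ΔT = 81.7 − 58.84 = 22.9 °C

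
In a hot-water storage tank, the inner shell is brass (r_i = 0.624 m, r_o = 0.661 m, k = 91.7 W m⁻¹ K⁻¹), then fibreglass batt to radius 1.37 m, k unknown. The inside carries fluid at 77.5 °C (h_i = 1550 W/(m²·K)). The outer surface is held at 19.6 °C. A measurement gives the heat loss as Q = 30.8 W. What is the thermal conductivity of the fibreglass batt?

ΣR = ΔT/Q = |77.5 − 19.6|/30.8 = 1.880 K/W
Known resistances:
  R_conv,in = 1/(4πr²h) = 1/(4π·0.624²·1550) = 1.319×10^-4 K/W
  R_brass = (1/0.624 − 1/0.661)/(4πk) = 0.08970/(4π·91.7) = 7.785×10^-5 K/W
R_fibreglass batt = ΣR − ΣR_known = 1.880 − 2.098×10^-4 = 1.880 K/W
(1/r₁−1/r₂)/(4πk) = 1.880 ⇒ k = 0.7829/(4π·1.880) = 0.0331 W/m·K

k = 0.0331 W/m·K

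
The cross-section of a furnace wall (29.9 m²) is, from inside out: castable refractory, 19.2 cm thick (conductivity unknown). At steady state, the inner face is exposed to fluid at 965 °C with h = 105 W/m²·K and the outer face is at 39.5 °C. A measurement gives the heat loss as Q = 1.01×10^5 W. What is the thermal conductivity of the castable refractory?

ΣR = ΔT/Q = |965 − 39.5|/1.01×10^5 = 0.009163 K/W
Known resistances:
  R_conv,in = 1/(hA) = 1/(105·29.9) = 3.185×10^-4 K/W
R_castable refractory = ΣR − ΣR_known = 0.009163 − 3.185×10^-4 = 0.008844 K/W
L/(kA) = 0.008844 ⇒ k = 0.192/(0.008844·29.9) = 0.726 W/m·K

k = 0.726 W/m·K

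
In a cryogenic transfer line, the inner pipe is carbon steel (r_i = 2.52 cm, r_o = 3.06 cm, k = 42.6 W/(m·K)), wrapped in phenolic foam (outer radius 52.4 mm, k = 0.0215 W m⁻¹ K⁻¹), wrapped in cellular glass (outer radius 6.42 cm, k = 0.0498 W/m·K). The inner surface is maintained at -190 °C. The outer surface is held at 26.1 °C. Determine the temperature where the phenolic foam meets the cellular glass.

Treat each layer as a resistance in series:
  R'_carbon steel = ln(0.0306/0.0252)/(2πk) = 0.1942/(2π·42.6) = 7.254×10^-4 m·K/W
  R'_phenolic foam = ln(0.0524/0.0306)/(2πk) = 0.5379/(2π·0.0215) = 3.982 m·K/W
  R'_cellular glass = ln(0.0642/0.0524)/(2πk) = 0.2031/(2π·0.0498) = 0.6491 m·K/W
ΣR = 7.254×10^-4 + 3.982 + 0.6491 = 4.632 m·K/W
Q' = ΔT/ΣR = (-190 °C − 26.1 °C)/4.632 = -46.65 W/m
From the inner boundary to the phenolic foam/cellular glass interface, ΣR_partial = 3.983 m·K/W.
T_interface = T_in − Q'·ΣR_partial = -190 °C − (-46.65)(3.983) = -4.2 °C

T = -4.2 °C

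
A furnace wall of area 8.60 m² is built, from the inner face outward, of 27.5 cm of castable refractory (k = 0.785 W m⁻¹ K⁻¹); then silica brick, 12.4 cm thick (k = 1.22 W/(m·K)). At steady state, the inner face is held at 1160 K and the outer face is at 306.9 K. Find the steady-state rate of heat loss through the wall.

Q = 16.2 kW

Series thermal resistances, inner to outer:
  R_castable refractory = L/(kA) = 0.275/(0.785·8.60) = 0.04073 K/W
  R_silica brick = L/(kA) = 0.124/(1.22·8.60) = 0.01182 K/W
ΣR = 0.04073 + 0.01182 = 0.05255 K/W
Q = ΔT/ΣR = (1160 K − 306.9 K)/0.05255 = 16200 W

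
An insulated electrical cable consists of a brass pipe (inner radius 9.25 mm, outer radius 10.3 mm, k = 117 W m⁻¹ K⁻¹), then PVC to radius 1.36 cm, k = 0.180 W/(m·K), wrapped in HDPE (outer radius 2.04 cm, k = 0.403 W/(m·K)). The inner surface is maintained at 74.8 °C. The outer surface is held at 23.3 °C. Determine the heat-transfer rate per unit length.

Q' = 127 W/m

Series thermal resistances, inner to outer:
  R'_brass = ln(0.0103/0.00925)/(2πk) = 0.1075/(2π·117) = 1.463×10^-4 m·K/W
  R'_PVC = ln(0.0136/0.0103)/(2πk) = 0.2779/(2π·0.180) = 0.2457 m·K/W
  R'_HDPE = ln(0.0204/0.0136)/(2πk) = 0.4055/(2π·0.403) = 0.1601 m·K/W
ΣR = 1.463×10^-4 + 0.2457 + 0.1601 = 0.4059 m·K/W
Q' = ΔT/ΣR = (74.8 °C − 23.3 °C)/0.4059 = 127 W/m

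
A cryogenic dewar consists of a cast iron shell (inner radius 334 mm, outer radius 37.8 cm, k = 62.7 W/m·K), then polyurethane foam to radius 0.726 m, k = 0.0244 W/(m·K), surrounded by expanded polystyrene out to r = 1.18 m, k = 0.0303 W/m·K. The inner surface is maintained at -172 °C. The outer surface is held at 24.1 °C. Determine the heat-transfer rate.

Q = 35.5 W

Series thermal resistances, inner to outer:
  R_cast iron = (1/0.334 − 1/0.378)/(4πk) = 0.3485/(4π·62.7) = 4.423×10^-4 K/W
  R_polyurethane foam = (1/0.378 − 1/0.726)/(4πk) = 1.268/(4π·0.0244) = 4.136 K/W
  R_expanded polystyrene = (1/0.726 − 1/1.18)/(4πk) = 0.5300/(4π·0.0303) = 1.392 K/W
ΣR = 4.423×10^-4 + 4.136 + 1.392 = 5.528 K/W
Q = ΔT/ΣR = (-172 °C − 24.1 °C)/5.528 = -35.5 W
(Negative Q ⇒ heat flows inward; heat gain = 35.5 W.)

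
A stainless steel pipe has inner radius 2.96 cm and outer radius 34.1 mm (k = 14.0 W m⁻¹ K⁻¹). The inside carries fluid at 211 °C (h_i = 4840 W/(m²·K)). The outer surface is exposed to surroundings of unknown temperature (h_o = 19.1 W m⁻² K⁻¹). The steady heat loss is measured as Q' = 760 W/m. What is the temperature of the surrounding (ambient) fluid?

T_out = 23.2 °C

Sum the resistances:
  R'_conv,in = 1/(2πr h) = 1/(2π·0.0296·4840) = 0.001111 m·K/W
  R'_stainless steel = ln(0.0341/0.0296)/(2πk) = 0.1415/(2π·14.0) = 0.001609 m·K/W
  R'_conv,out = 1/(2πr h) = 1/(2π·0.0341·19.1) = 0.2444 m·K/W
ΣR = 0.2471 m·K/W
ΔT = Q'·ΣR = 760 × 0.2471 = 187.8 K
Heat flows outward, so T_out = T_in − ΔT = 211 − 187.8 = 23.2 °C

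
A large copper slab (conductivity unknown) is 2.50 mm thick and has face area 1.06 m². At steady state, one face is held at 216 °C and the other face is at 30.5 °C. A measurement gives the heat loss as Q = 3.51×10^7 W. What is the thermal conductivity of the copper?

ΣR = ΔT/Q = |216 − 30.5|/3.51×10^7 = 5.285×10^-6 K/W
L/(kA) = 5.285×10^-6 ⇒ k = 0.00250/(5.285×10^-6·1.06) = 446 W/m·K

k = 446 W/m·K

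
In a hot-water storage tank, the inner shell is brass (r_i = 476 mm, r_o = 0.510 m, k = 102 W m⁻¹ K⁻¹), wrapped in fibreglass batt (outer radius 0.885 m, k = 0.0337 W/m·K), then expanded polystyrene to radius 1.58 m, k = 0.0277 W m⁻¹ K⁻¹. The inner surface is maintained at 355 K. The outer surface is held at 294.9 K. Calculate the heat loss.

Resistance network (inner→outer):
  R_brass = (1/0.476 − 1/0.510)/(4πk) = 0.1401/(4π·102) = 1.093×10^-4 K/W
  R_fibreglass batt = (1/0.510 − 1/0.885)/(4πk) = 0.8308/(4π·0.0337) = 1.962 K/W
  R_expanded polystyrene = (1/0.885 − 1/1.58)/(4πk) = 0.4970/(4π·0.0277) = 1.428 K/W
ΣR = 1.093×10^-4 + 1.962 + 1.428 = 3.390 K/W
Q = ΔT/ΣR = (355 K − 294.9 K)/3.390 = 17.7 W

Q = 17.7 W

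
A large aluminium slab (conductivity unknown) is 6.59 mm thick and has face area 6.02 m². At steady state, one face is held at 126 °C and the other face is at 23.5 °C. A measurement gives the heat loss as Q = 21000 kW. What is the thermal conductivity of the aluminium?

k = 224 W/m·K

ΣR = ΔT/Q = |126 − 23.5|/2.10×10^7 = 4.881×10^-6 K/W
L/(kA) = 4.881×10^-6 ⇒ k = 0.00659/(4.881×10^-6·6.02) = 224 W/m·K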